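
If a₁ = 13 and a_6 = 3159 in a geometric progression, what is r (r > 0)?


r^(n-1) = aₙ/a₁
r^5 = 3159/13 = 243
r = 243^(1/5)
= 3

r = 3


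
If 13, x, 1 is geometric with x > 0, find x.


GM = √(13×1) = √13 = 3.6056

GM = 3.6056


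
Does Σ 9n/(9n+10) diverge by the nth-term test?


lim(n→∞) 9n/(9n+10) = 9/9 = 1  (divide numerator and denominator by n)
lim aₙ = 1 ≠ 0 → series DIVERGES

Diverges (lim aₙ = 1 ≠ 0)


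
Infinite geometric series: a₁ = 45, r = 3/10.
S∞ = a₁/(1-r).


S∞ = a₁/(1-r) = 45/(1 - 3/10)
= 45/(7/10)
= 450/7

S∞ = 450/7


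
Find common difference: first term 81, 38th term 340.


d = (aₙ - a₁)/(n-1)
= (340 - 81)/(38-1)
= 259/37 = 7

d = 7


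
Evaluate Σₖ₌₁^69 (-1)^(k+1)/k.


S = 1 - 1/2 + 1/3 - 1/4 + 1/5 - 1/6 + 1/7 - 1/8 ± ...
= 0.7003
(Full series converges to +ln(2) ≈ +0.6931)

S_69 = 0.7003


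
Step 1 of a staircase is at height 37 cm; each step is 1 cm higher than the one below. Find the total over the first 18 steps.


aₙ = 37 + (18-1)×1 = 54
Sₙ = n(a₁+aₙ)/2 = 18×(37+54)/2
= 18×91/2 = 819

S_18 = 819


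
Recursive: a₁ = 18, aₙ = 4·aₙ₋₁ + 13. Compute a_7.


Computing step by step:
a_1 = 18
a_2 = 85
a_3 = 353
a_4 = 1425
a_5 = 5713
a_6 = 22865
a_7 = 91473


a_7 = 91473


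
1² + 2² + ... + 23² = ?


n = 23
n(n+1)(2n+1)/6 = 23×24×47/6
= 25944/6 = 4324

Σk² = 4324


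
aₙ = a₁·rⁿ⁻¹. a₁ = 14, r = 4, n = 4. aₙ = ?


aₙ = a₁·r^(n-1)
= 14×4^3
= 14×64
= 896

a_4 = 896


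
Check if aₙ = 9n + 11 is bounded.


aₙ = 9n + 11 → as n→∞, aₙ→∞
No finite upper bound exists
The sequence is UNBOUNDED

Unbounded (aₙ → ∞ as n → ∞)


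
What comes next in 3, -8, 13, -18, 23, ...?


Pattern: alternating sign, magnitude arithmetic (d=5)
Terms: 3, -8, 13, -18, 23
Next term = -28

Next term = -28


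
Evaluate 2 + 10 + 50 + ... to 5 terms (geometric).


Sₙ = 2×(5^5 - 1)/(5 - 1)
= 2×(3125 - 1)/4
= 2×3124/4
= 1562

S_5 = 1562


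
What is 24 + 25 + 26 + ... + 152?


Σₖ₌24^152 k = Σₖ₌₁^152 k − Σₖ₌₁^23 k
= 152·153/2 − 23·24/2
= 11628 − 276 = 11352

Σk = 11352


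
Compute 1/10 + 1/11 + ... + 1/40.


Σₖ₌10^40 1/k = 1/10 + 1/11 + 1/12 + ... + 1/40
= 100584139194439/69388720221600
≈ 1.4496

Sum = 100584139194439/69388720221600 ≈ 1.4496


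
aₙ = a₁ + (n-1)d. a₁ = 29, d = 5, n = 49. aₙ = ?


aₙ = a₁ + (n-1)d
= 29 + (49-1)×5
= 29 + 240
= 269

a_49 = 269


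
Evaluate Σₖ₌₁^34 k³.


n(n+1)/2 = 34×35/2 = 595
Σk³ = 595² = 354025

Σk³ = 354025


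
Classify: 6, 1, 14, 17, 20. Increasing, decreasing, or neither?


Differences: -5, 13, 3, 3
Difference at position 2 is +13 (> 0) but position 1 is -5 (< 0) — sequence both rises and falls
→ NOT monotonic

Not monotonic


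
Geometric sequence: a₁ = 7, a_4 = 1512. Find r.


r^(n-1) = aₙ/a₁
r^3 = 1512/7 = 216
r = 216^(1/3)
= 6

r = 6


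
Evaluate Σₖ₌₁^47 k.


n(n+1)/2 = 47×48/2 = 2256/2 = 1128

Σk = 1128


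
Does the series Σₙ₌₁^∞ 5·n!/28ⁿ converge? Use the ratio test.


aₙ = 5·n!/28^n
a_{n+1}/aₙ = (n+1)!/28^(n+1) × 28^n/n!  (constant 5 cancels)
= (n+1)/28
L = lim(n→∞) (n+1)/28 = ∞
L > 1 → series DIVERGES

Diverges (ratio test: L = ∞ > 1)


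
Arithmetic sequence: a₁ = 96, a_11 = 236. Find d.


d = (aₙ - a₁)/(n-1)
= (236 - 96)/(11-1)
= 140/10 = 14

d = 14


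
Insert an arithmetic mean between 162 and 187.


AM = (162 + 187)/2 = 349/2 = 174.5

AM = 174.5


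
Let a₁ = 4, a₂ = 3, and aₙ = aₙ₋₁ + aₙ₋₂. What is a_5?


Computing iteratively: 4, 3, 7, 10, 17
a_5 = 17

a_5 = 17


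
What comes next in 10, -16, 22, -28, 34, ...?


Pattern: alternating sign, magnitude arithmetic (d=6)
Terms: 10, -16, 22, -28, 34
Next term = -40

Next term = -40


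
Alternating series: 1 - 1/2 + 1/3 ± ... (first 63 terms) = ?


S = 1 - 1/2 + 1/3 - 1/4 + 1/5 - 1/6 + 1/7 - 1/8 ± ...
= 0.701
(Full series converges to +ln(2) ≈ +0.6931)

S_63 = 0.701


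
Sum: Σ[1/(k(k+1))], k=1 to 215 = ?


1/(k(k+1)) = 1/k - 1/(k+1) (partial fractions)
Telescoping: Σ = 1 - 1/216 = 215/216

Sum = 215/216


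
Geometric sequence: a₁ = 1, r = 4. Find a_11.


aₙ = a₁·r^(n-1)
= 1×4^10
= 1×1048576
= 1048576

a_11 = 1048576


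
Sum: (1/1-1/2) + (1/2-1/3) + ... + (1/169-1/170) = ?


Telescoping: adjacent terms cancel.
= 1/1 - 1/170
= 1 - 1/170 = 169/170

Sum = 169/170


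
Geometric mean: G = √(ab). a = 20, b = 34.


GM = √(20×34) = √680 = 26.0768

GM = 26.0768


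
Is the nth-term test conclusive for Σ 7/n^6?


lim(n→∞) 7/n^6 = 0
lim aₙ = 0 → nth-term test is INCONCLUSIVE
(Need other tests; this is actually a convergent p-series with p=6 > 1)

Inconclusive (lim aₙ = 0; need another test)


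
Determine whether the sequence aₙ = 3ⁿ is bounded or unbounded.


aₙ = 3ⁿ → as n→∞, aₙ→∞ (since base 3 > 1)
No finite upper bound exists
The sequence is UNBOUNDED

Unbounded (aₙ → ∞ as n → ∞)


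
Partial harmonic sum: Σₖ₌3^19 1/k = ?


Σₖ₌3^19 1/k = 1/3 + 1/4 + 1/5 + ... + 1/19
= 158899519/77597520
≈ 2.0477

Sum = 158899519/77597520 ≈ 2.0477


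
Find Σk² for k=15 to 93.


Σₖ₌15^93 k² = Σₖ₌₁^93 k² − Σₖ₌₁^14 k²
= 93·94·187/6 − 14·15·29/6
= 272459 − 1015 = 271444

Σk² = 271444


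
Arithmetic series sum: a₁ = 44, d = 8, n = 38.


aₙ = 44 + (38-1)×8 = 340
Sₙ = n(a₁+aₙ)/2 = 38×(44+340)/2
= 38×384/2 = 7296

S_38 = 7296


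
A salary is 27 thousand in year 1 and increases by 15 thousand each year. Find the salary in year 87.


aₙ = a₁ + (n-1)d
= 27 + (87-1)×15
= 27 + 1290
= 1317

a_87 = 1317


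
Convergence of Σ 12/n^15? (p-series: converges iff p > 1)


p-series test: Σ c/n^p converges if p > 1, diverges if p ≤ 1 (constant c > 0 doesn't affect convergence).
p = 15
15 > 1 → CONVERGES

Converges (p = 15 > 1)


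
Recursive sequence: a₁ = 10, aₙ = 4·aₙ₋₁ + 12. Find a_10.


Computing step by step:
a_1 = 10
a_2 = 52
a_3 = 220
a_4 = 892
a_5 = 3580
a_6 = 14332
a_7 = 57340
a_8 = 229372
a_9 = 917500
a_10 = 3670012


a_10 = 3670012


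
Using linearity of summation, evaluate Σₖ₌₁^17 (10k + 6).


Σ(10k+6) = 10·Σk + 6·n
= 10·153 + 6·17
= 1530 + 102 = 1632

Σ = 1632


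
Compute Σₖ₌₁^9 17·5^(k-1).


Sₙ = 17×(5^9 - 1)/(5 - 1)
= 17×(1953125 - 1)/4
= 17×1953124/4
= 8300777

S_9 = 8300777


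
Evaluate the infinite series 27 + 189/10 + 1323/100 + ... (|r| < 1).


S∞ = a₁/(1-r) = 27/(1 - 7/10)
= 27/(3/10)
= 90

S∞ = 90


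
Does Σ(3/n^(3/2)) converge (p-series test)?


p-series test: Σ c/n^p converges if p > 1, diverges if p ≤ 1 (constant c > 0 doesn't affect convergence).
p = 3/2
3/2 > 1 → CONVERGES

Converges (p = 3/2 > 1)


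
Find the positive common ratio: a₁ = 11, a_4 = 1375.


r^(n-1) = aₙ/a₁
r^3 = 1375/11 = 125
r = 125^(1/3)
= 5

r = 5


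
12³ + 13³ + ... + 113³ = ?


Σₖ₌12^113 k³ = [113·114/2]² − [11·12/2]²
= 41486481 − 4356 = 41482125

Σk³ = 41482125


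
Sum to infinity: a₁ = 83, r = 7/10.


S∞ = a₁/(1-r) = 83/(1 - 7/10)
= 83/(3/10)
= 830/3

S∞ = 830/3


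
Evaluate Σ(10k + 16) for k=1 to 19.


Σ(10k+16) = 10·Σk + 16·n
= 10·190 + 16·19
= 1900 + 304 = 2204

Σ = 2204


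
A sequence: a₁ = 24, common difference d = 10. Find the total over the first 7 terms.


aₙ = 24 + (7-1)×10 = 84
Sₙ = n(a₁+aₙ)/2 = 7×(24+84)/2
= 7×108/2 = 378

S_7 = 378


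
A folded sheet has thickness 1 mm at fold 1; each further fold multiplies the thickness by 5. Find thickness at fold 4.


aₙ = a₁·r^(n-1)
= 1×5^3
= 1×125
= 125

a_4 = 125


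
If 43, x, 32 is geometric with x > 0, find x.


GM = √(43×32) = √1376 = 37.0945

GM = 37.0945


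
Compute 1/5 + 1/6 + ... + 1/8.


Σₖ₌5^8 1/k = 1/5 + 1/6 + 1/7 + 1/8
= 533/840
≈ 0.6345

Sum = 533/840 ≈ 0.6345


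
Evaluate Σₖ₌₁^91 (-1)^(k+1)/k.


S = 1 - 1/2 + 1/3 - 1/4 + 1/5 - 1/6 + 1/7 - 1/8 ± ...
= 0.6986
(Full series converges to +ln(2) ≈ +0.6931)

S_91 = 0.6986


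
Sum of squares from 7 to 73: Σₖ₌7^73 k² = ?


Σₖ₌7^73 k² = Σₖ₌₁^73 k² − Σₖ₌₁^6 k²
= 73·74·147/6 − 6·7·13/6
= 132349 − 91 = 132258

Σk² = 132258


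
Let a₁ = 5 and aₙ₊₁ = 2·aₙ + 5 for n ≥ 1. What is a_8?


Computing step by step:
a_1 = 5
a_2 = 15
a_3 = 35
a_4 = 75
a_5 = 155
a_6 = 315
a_7 = 635
a_8 = 1275


a_8 = 1275


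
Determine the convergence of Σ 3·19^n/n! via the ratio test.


aₙ = 3·19^n/n!
a_{n+1}/aₙ = 19^(n+1)/(n+1)! × n!/19^n  (constant 3 cancels)
= 19/(n+1)
L = lim(n→∞) 19/(n+1) = 0
L < 1 → series CONVERGES

Converges (ratio test: L = 0 < 1)


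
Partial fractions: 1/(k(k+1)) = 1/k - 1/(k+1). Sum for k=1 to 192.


1/(k(k+1)) = 1/k - 1/(k+1) (partial fractions)
Telescoping: Σ = 1 - 1/193 = 192/193

Sum = 192/193


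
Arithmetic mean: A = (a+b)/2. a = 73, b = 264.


AM = (73 + 264)/2 = 337/2 = 168.5

AM = 168.5


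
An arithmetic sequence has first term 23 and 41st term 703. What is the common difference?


d = (aₙ - a₁)/(n-1)
= (703 - 23)/(41-1)
= 680/40 = 17

d = 17


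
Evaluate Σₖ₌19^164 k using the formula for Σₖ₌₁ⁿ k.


Σₖ₌19^164 k = Σₖ₌₁^164 k − Σₖ₌₁^18 k
= 164·165/2 − 18·19/2
= 13530 − 171 = 13359

Σk = 13359


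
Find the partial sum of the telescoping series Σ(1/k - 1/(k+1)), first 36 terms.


Telescoping: adjacent terms cancel.
= 1/1 - 1/37
= 1 - 1/37 = 36/37

Sum = 36/37


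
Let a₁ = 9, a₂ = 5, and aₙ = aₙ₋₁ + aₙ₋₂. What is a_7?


Computing iteratively: 9, 5, 14, 19, 33, 52, 85
a_7 = 85

a_7 = 85


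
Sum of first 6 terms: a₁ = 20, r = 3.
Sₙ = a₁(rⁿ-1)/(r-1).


Sₙ = 20×(3^6 - 1)/(3 - 1)
= 20×(729 - 1)/2
= 20×728/2
= 7280

S_6 = 7280


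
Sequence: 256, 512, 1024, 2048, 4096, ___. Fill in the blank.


Pattern: powers of 2: 2ⁿ
Terms: 256, 512, 1024, 2048, 4096
Next term = 8192

Next term = 8192


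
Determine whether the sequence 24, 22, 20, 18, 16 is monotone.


Differences: -2, -2, -2, -2
All differences < 0 → strictly DECREASING

Monotonically decreasing


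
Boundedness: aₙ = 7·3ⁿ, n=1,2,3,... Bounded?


aₙ = 7·3ⁿ → as n→∞, aₙ→∞ (since base 3 > 1)
No finite upper bound exists
The sequence is UNBOUNDED

Unbounded (aₙ → ∞ as n → ∞)


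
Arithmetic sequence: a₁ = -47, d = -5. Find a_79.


aₙ = a₁ + (n-1)d
= -47 + (79-1)×-5
= -47 - 390
= -437

a_79 = -437


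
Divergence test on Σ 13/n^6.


lim(n→∞) 13/n^6 = 0
lim aₙ = 0 → nth-term test is INCONCLUSIVE
(Need other tests; this is actually a convergent p-series with p=6 > 1)

Inconclusive (lim aₙ = 0; need another test)


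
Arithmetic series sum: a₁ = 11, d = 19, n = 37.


aₙ = 11 + (37-1)×19 = 695
Sₙ = n(a₁+aₙ)/2 = 37×(11+695)/2
= 37×706/2 = 13061

S_37 = 13061


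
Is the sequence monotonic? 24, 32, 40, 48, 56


Differences: 8, 8, 8, 8
All differences > 0 → strictly INCREASING

Monotonically increasing


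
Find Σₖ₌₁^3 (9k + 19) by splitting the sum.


Σ(9k+19) = 9·Σk + 19·n
= 9·6 + 19·3
= 54 + 57 = 111

Σ = 111


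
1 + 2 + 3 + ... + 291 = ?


n(n+1)/2 = 291×292/2 = 84972/2 = 42486

Σk = 42486


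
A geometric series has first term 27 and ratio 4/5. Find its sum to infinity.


S∞ = a₁/(1-r) = 27/(1 - 4/5)
= 27/(1/5)
= 135

S∞ = 135


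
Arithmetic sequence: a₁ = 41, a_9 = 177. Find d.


d = (aₙ - a₁)/(n-1)
= (177 - 41)/(9-1)
= 136/8 = 17

d = 17


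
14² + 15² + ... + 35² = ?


Σₖ₌14^35 k² = Σₖ₌₁^35 k² − Σₖ₌₁^13 k²
= 35·36·71/6 − 13·14·27/6
= 14910 − 819 = 14091

Σk² = 14091


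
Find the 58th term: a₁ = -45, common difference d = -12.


aₙ = a₁ + (n-1)d
= -45 + (58-1)×-12
= -45 - 684
= -729

a_58 = -729


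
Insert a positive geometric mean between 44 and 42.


GM = √(44×42) = √1848 = 42.9884

GM = 42.9884


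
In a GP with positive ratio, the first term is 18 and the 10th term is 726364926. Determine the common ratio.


r^(n-1) = aₙ/a₁
r^9 = 726364926/18 = 40353607
r = 40353607^(1/9)
= 7

r = 7


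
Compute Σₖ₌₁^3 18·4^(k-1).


Sₙ = 18×(4^3 - 1)/(4 - 1)
= 18×(64 - 1)/3
= 18×63/3
= 378

S_3 = 378


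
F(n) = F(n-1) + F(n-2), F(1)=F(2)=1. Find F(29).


Fibonacci sequence: 1, 1, 2, 3, 5, 8, 13, 21, 34, 55, 89, ...
F(29) = 514229

F(29) = 514229


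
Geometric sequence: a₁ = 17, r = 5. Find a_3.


aₙ = a₁·r^(n-1)
= 17×5^2
= 17×25
= 425

a_3 = 425


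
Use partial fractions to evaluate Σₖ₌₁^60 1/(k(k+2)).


1/(k(k+2)) = (1/2)·(1/k - 1/(k+2)) (partial fractions)
Telescoping: Σ = (1/2)·(1 + 1/2 - 1/61 - 1/62) = 2775/3782

Sum = 2775/3782


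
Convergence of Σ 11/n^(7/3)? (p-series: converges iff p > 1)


p-series test: Σ c/n^p converges if p > 1, diverges if p ≤ 1 (constant c > 0 doesn't affect convergence).
p = 7/3
7/3 > 1 → CONVERGES

Converges (p = 7/3 > 1)


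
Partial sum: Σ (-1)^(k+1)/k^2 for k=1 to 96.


S = 1 - 1/4 + 1/9 - 1/16 + 1/25 - 1/36 + 1/49 - 1/64 ± ...
= 0.8224
(Full series converges to +π²/12 ≈ +0.8225)

S_96 = 0.8224


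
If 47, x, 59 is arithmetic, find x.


AM = (47 + 59)/2 = 106/2 = 53

AM = 53


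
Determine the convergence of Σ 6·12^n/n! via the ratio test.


aₙ = 6·12^n/n!
a_{n+1}/aₙ = 12^(n+1)/(n+1)! × n!/12^n  (constant 6 cancels)
= 12/(n+1)
L = lim(n→∞) 12/(n+1) = 0
L < 1 → series CONVERGES

Converges (ratio test: L = 0 < 1)


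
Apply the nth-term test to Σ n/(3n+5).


lim(n→∞) n/(3n+5) = 1/3 = 1/3  (divide numerator and denominator by n)
lim aₙ = 1/3 ≠ 0 → series DIVERGES

Diverges (lim aₙ = 1/3 ≠ 0)


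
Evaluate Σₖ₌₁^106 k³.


n(n+1)/2 = 106×107/2 = 5671
Σk³ = 5671² = 32160241

Σk³ = 32160241


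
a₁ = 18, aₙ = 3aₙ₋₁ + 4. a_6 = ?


Computing step by step:
a_1 = 18
a_2 = 58
a_3 = 178
a_4 = 538
a_5 = 1618
a_6 = 4858


a_6 = 4858


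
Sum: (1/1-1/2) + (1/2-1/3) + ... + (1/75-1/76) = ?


Telescoping: adjacent terms cancel.
= 1/1 - 1/76
= 1 - 1/76 = 75/76

Sum = 75/76


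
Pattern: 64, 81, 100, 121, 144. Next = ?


Pattern: perfect squares: n²
Terms: 64, 81, 100, 121, 144
Next term = 169

Next term = 169


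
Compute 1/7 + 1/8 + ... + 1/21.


Σₖ₌7^21 1/k = 1/7 + 1/8 + 1/9 + ... + 1/21
= 30918957/25865840
≈ 1.1954

Sum = 30918957/25865840 ≈ 1.1954


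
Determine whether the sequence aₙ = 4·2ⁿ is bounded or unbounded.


aₙ = 4·2ⁿ → as n→∞, aₙ→∞ (since base 2 > 1)
No finite upper bound exists
The sequence is UNBOUNDED

Unbounded (aₙ → ∞ as n → ∞)


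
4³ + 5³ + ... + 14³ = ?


Σₖ₌4^14 k³ = [14·15/2]² − [3·4/2]²
= 11025 − 36 = 10989

Σk³ = 10989


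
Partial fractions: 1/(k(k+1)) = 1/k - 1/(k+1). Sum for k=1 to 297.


1/(k(k+1)) = 1/k - 1/(k+1) (partial fractions)
Telescoping: Σ = 1 - 1/298 = 297/298

Sum = 297/298


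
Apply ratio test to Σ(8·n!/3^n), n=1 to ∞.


aₙ = 8·n!/3^n
a_{n+1}/aₙ = (n+1)!/3^(n+1) × 3^n/n!  (constant 8 cancels)
= (n+1)/3
L = lim(n→∞) (n+1)/3 = ∞
L > 1 → series DIVERGES

Diverges (ratio test: L = ∞ > 1)


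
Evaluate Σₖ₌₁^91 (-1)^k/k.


S = -1 + 1/2 - 1/3 + 1/4 - 1/5 + 1/6 - 1/7 + 1/8 ± ...
= -0.6986
(Full series converges to -ln(2) ≈ -0.6931)

S_91 = -0.6986


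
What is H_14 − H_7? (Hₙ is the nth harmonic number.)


Σₖ₌8^14 1/k = 1/8 + 1/9 + 1/10 + 1/11 + 1/12 + 1/13 + 1/14
= 237371/360360
≈ 0.6587

Sum = 237371/360360 ≈ 0.6587


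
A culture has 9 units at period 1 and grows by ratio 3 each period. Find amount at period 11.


aₙ = a₁·r^(n-1)
= 9×3^10
= 9×59049
= 531441

a_11 = 531441


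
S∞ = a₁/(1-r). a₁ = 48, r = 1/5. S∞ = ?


S∞ = a₁/(1-r) = 48/(1 - 1/5)
= 48/(4/5)
= 60

S∞ = 60


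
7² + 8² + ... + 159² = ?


Σₖ₌7^159 k² = Σₖ₌₁^159 k² − Σₖ₌₁^6 k²
= 159·160·319/6 − 6·7·13/6
= 1352560 − 91 = 1352469

Σk² = 1352469


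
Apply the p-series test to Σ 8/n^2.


p-series test: Σ c/n^p converges if p > 1, diverges if p ≤ 1 (constant c > 0 doesn't affect convergence).
p = 2
2 > 1 → CONVERGES

Converges (p = 2 > 1)


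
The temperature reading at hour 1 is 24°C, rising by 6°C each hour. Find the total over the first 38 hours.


aₙ = 24 + (38-1)×6 = 246
Sₙ = n(a₁+aₙ)/2 = 38×(24+246)/2
= 38×270/2 = 5130

S_38 = 5130


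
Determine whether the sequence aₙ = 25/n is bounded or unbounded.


a₁ = 25, a₂ = 25/2, a₃ = 25/3, ...
0 < aₙ ≤ 25 for all n ≥ 1
Lower bound: 0, Upper bound: 25
The sequence IS bounded

Bounded (0 < aₙ ≤ 25)


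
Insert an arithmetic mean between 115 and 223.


AM = (115 + 223)/2 = 338/2 = 169

AM = 169


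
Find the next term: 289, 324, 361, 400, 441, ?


Pattern: perfect squares: n²
Terms: 289, 324, 361, 400, 441
Next term = 484

Next term = 484


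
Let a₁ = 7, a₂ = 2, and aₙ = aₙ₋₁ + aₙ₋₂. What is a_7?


Computing iteratively: 7, 2, 9, 11, 20, 31, 51
a_7 = 51

a_7 = 51


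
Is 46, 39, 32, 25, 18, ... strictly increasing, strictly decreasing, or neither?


Differences: -7, -7, -7, -7
All differences < 0 → strictly DECREASING

Monotonically decreasing


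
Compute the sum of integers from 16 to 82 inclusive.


Σₖ₌16^82 k = Σₖ₌₁^82 k − Σₖ₌₁^15 k
= 82·83/2 − 15·16/2
= 3403 − 120 = 3283

Σk = 3283


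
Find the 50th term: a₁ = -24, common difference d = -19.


aₙ = a₁ + (n-1)d
= -24 + (50-1)×-19
= -24 - 931
= -955

a_50 = -955


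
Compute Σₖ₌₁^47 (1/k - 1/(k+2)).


Telescoping with gap 2: two head and two tail terms survive.
= (1 + 1/2) - (1/48 + 1/49)
= 3/2 - 1/48 - 1/49 = 3431/2352

Sum = 3431/2352


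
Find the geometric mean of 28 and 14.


GM = √(28×14) = √392 = 19.799

GM = 19.799


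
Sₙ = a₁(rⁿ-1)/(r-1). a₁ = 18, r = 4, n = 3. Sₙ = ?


Sₙ = 18×(4^3 - 1)/(4 - 1)
= 18×(64 - 1)/3
= 18×63/3
= 378

S_3 = 378


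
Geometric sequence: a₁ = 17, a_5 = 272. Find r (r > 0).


r^(n-1) = aₙ/a₁
r^4 = 272/17 = 16
r = 16^(1/4)
= ±2; taking r > 0 gives r = 2

r = 2


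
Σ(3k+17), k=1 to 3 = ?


Σ(3k+17) = 3·Σk + 17·n
= 3·6 + 17·3
= 18 + 51 = 69

Σ = 69


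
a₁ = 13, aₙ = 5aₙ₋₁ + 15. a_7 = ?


Computing step by step:
a_1 = 13
a_2 = 80
a_3 = 415
a_4 = 2090
a_5 = 10465
a_6 = 52340
a_7 = 261715


a_7 = 261715


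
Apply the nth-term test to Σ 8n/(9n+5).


lim(n→∞) 8n/(9n+5) = 8/9 = 8/9  (divide numerator and denominator by n)
lim aₙ = 8/9 ≠ 0 → series DIVERGES

Diverges (lim aₙ = 8/9 ≠ 0)


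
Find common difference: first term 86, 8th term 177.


d = (aₙ - a₁)/(n-1)
= (177 - 86)/(8-1)
= 91/7 = 13

d = 13


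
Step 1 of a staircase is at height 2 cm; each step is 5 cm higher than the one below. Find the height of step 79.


aₙ = a₁ + (n-1)d
= 2 + (79-1)×5
= 2 + 390
= 392

a_79 = 392


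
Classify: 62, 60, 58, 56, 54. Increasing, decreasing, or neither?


Differences: -2, -2, -2, -2
All differences < 0 → strictly DECREASING

Monotonically decreasing


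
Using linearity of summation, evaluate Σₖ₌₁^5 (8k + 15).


Σ(8k+15) = 8·Σk + 15·n
= 8·15 + 15·5
= 120 + 75 = 195

Σ = 195


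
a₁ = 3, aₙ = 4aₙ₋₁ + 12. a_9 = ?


Computing step by step:
a_1 = 3
a_2 = 24
a_3 = 108
a_4 = 444
a_5 = 1788
a_6 = 7164
a_7 = 28668
a_8 = 114684
a_9 = 458748


a_9 = 458748


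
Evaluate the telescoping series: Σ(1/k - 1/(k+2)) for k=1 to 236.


Telescoping with gap 2: two head and two tail terms survive.
= (1 + 1/2) - (1/237 + 1/238)
= 3/2 - 1/237 - 1/238 = 42067/28203

Sum = 42067/28203


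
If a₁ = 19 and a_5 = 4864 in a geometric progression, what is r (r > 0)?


r^(n-1) = aₙ/a₁
r^4 = 4864/19 = 256
r = 256^(1/4)
= ±4; taking r > 0 gives r = 4

r = 4


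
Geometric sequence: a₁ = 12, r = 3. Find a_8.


aₙ = a₁·r^(n-1)
= 12×3^7
= 12×2187
= 26244

a_8 = 26244


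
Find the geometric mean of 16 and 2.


GM = √(16×2) = √32 = 5.6569

GM = 5.6569


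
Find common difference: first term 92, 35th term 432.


d = (aₙ - a₁)/(n-1)
= (432 - 92)/(35-1)
= 340/34 = 10

d = 10


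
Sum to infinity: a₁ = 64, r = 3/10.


S∞ = a₁/(1-r) = 64/(1 - 3/10)
= 64/(7/10)
= 640/7

S∞ = 640/7


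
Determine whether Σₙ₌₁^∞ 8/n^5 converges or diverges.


p-series test: Σ c/n^p converges if p > 1, diverges if p ≤ 1 (constant c > 0 doesn't affect convergence).
p = 5
5 > 1 → CONVERGES

Converges (p = 5 > 1)


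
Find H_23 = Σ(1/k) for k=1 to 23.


H_23 = 1/1 + 1/2 + 1/3 + ... + 1/23
= 444316699/118982864
≈ 3.7343

H_23 = 444316699/118982864 ≈ 3.7343


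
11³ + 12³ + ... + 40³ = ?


Σₖ₌11^40 k³ = [40·41/2]² − [10·11/2]²
= 672400 − 3025 = 669375

Σk³ = 669375


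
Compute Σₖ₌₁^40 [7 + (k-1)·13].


aₙ = 7 + (40-1)×13 = 514
Sₙ = n(a₁+aₙ)/2 = 40×(7+514)/2
= 40×521/2 = 10420

S_40 = 10420


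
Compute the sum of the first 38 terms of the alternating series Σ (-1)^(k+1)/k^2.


S = 1 - 1/4 + 1/9 - 1/16 + 1/25 - 1/36 + 1/49 - 1/64 ± ...
= 0.8221
(Full series converges to +π²/12 ≈ +0.8225)

S_38 = 0.8221


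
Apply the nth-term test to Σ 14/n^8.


lim(n→∞) 14/n^8 = 0
lim aₙ = 0 → nth-term test is INCONCLUSIVE
(Need other tests; this is actually a convergent p-series with p=8 > 1)

Inconclusive (lim aₙ = 0; need another test)


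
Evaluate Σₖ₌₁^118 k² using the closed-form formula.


n = 118
n(n+1)(2n+1)/6 = 118×119×237/6
= 3327954/6 = 554659

Σk² = 554659


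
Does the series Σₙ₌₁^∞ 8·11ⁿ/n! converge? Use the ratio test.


aₙ = 8·11^n/n!
a_{n+1}/aₙ = 11^(n+1)/(n+1)! × n!/11^n  (constant 8 cancels)
= 11/(n+1)
L = lim(n→∞) 11/(n+1) = 0
L < 1 → series CONVERGES

Converges (ratio test: L = 0 < 1)


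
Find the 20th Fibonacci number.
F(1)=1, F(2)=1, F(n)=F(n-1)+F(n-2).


Fibonacci sequence: 1, 1, 2, 3, 5, 8, 13, 21, 34, 55, 89, ...
F(20) = 6765

F(20) = 6765


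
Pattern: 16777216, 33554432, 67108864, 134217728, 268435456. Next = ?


Pattern: powers of 2: 2ⁿ
Terms: 16777216, 33554432, 67108864, 134217728, 268435456
Next term = 536870912

Next term = 536870912


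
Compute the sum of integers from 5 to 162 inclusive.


Σₖ₌5^162 k = Σₖ₌₁^162 k − Σₖ₌₁^4 k
= 162·163/2 − 4·5/2
= 13203 − 10 = 13193

Σk = 13193


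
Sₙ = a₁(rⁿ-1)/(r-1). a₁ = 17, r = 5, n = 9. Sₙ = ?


Sₙ = 17×(5^9 - 1)/(5 - 1)
= 17×(1953125 - 1)/4
= 17×1953124/4
= 8300777

S_9 = 8300777


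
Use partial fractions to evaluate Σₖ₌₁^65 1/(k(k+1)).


1/(k(k+1)) = 1/k - 1/(k+1) (partial fractions)
Telescoping: Σ = 1 - 1/66 = 65/66

Sum = 65/66


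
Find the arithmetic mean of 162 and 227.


AM = (162 + 227)/2 = 389/2 = 194.5

AM = 194.5


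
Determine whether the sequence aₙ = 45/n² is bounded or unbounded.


a₁ = 45, a₂ = 45/4, a₃ = 45/9, ...
0 < aₙ ≤ 45 for all n ≥ 1
The sequence IS bounded

Bounded (0 < aₙ ≤ 45)


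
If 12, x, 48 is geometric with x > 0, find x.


GM = √(12×48) = √576 = 24

GM = 24


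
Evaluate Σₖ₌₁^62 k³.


n(n+1)/2 = 62×63/2 = 1953
Σk³ = 1953² = 3814209

Σk³ = 3814209


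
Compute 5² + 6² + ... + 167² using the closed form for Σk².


Σₖ₌5^167 k² = Σₖ₌₁^167 k² − Σₖ₌₁^4 k²
= 167·168·335/6 − 4·5·9/6
= 1566460 − 30 = 1566430

Σk² = 1566430


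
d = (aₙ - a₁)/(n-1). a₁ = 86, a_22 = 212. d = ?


d = (aₙ - a₁)/(n-1)
= (212 - 86)/(22-1)
= 126/21 = 6

d = 6


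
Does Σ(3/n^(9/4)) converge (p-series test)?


p-series test: Σ c/n^p converges if p > 1, diverges if p ≤ 1 (constant c > 0 doesn't affect convergence).
p = 9/4
9/4 > 1 → CONVERGES

Converges (p = 9/4 > 1)


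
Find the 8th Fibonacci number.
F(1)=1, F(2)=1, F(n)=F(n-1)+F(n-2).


Fibonacci sequence: 1, 1, 2, 3, 5, 8, 13, 21
F(8) = 21

F(8) = 21


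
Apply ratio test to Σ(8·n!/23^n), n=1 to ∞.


aₙ = 8·n!/23^n
a_{n+1}/aₙ = (n+1)!/23^(n+1) × 23^n/n!  (constant 8 cancels)
= (n+1)/23
L = lim(n→∞) (n+1)/23 = ∞
L > 1 → series DIVERGES

Diverges (ratio test: L = ∞ > 1)


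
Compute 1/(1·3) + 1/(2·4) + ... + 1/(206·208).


1/(k(k+2)) = (1/2)·(1/k - 1/(k+2)) (partial fractions)
Telescoping: Σ = (1/2)·(1 + 1/2 - 1/207 - 1/208) = 64169/86112

Sum = 64169/86112


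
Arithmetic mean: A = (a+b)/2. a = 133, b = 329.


AM = (133 + 329)/2 = 462/2 = 231

AM = 231


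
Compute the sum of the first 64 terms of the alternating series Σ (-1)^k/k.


S = -1 + 1/2 - 1/3 + 1/4 - 1/5 + 1/6 - 1/7 + 1/8 ± ...
= -0.6854
(Full series converges to -ln(2) ≈ -0.6931)

S_64 = -0.6854


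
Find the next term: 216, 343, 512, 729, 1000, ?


Pattern: perfect cubes: n³
Terms: 216, 343, 512, 729, 1000
Next term = 1331

Next term = 1331


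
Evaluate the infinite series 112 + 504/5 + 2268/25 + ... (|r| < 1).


S∞ = a₁/(1-r) = 112/(1 - 9/10)
= 112/(1/10)
= 1120

S∞ = 1120


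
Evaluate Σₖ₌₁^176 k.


n(n+1)/2 = 176×177/2 = 31152/2 = 15576

Σk = 15576


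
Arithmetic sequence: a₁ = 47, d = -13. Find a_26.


aₙ = a₁ + (n-1)d
= 47 + (26-1)×-13
= 47 - 325
= -278

a_26 = -278


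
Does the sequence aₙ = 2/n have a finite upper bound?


a₁ = 2, a₂ = 2/2, a₃ = 2/3, ...
0 < aₙ ≤ 2 for all n ≥ 1
Lower bound: 0, Upper bound: 2
The sequence IS bounded

Bounded (0 < aₙ ≤ 2)


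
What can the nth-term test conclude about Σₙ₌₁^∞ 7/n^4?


lim(n→∞) 7/n^4 = 0
lim aₙ = 0 → nth-term test is INCONCLUSIVE
(Need other tests; this is actually a convergent p-series with p=4 > 1)

Inconclusive (lim aₙ = 0; need another test)


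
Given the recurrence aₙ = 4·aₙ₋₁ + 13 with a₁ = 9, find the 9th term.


Computing step by step:
a_1 = 9
a_2 = 49
a_3 = 209
a_4 = 849
a_5 = 3409
a_6 = 13649
a_7 = 54609
a_8 = 218449
a_9 = 873809


a_9 = 873809


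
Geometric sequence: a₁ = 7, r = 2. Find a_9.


aₙ = a₁·r^(n-1)
= 7×2^8
= 7×256
= 1792

a_9 = 1792


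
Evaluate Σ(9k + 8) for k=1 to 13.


Σ(9k+8) = 9·Σk + 8·n
= 9·91 + 8·13
= 819 + 104 = 923

Σ = 923


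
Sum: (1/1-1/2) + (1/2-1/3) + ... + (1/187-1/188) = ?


Telescoping: adjacent terms cancel.
= 1/1 - 1/188
= 1 - 1/188 = 187/188

Sum = 187/188


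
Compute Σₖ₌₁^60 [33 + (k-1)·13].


aₙ = 33 + (60-1)×13 = 800
Sₙ = n(a₁+aₙ)/2 = 60×(33+800)/2
= 60×833/2 = 24990

S_60 = 24990


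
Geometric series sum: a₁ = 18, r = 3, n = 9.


Sₙ = 18×(3^9 - 1)/(3 - 1)
= 18×(19683 - 1)/2
= 18×19682/2
= 177138

S_9 = 177138


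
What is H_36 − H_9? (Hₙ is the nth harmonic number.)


Σₖ₌10^36 1/k = 1/10 + 1/11 + 1/12 + ... + 1/36
= 2523481985527/1875370816800
≈ 1.3456

Sum = 2523481985527/1875370816800 ≈ 1.3456


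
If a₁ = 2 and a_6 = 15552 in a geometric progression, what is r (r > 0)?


r^(n-1) = aₙ/a₁
r^5 = 15552/2 = 7776
r = 7776^(1/5)
= 6

r = 6


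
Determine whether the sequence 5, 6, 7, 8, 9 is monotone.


Differences: 1, 1, 1, 1
All differences > 0 → strictly INCREASING

Monotonically increasing


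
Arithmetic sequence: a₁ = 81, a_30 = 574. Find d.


d = (aₙ - a₁)/(n-1)
= (574 - 81)/(30-1)
= 493/29 = 17

d = 17


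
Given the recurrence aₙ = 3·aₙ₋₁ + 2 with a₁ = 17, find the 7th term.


Computing step by step:
a_1 = 17
a_2 = 53
a_3 = 161
a_4 = 485
a_5 = 1457
a_6 = 4373
a_7 = 13121


a_7 = 13121


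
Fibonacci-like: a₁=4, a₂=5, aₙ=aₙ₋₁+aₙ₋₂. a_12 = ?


Computing iteratively: 4, 5, 9, 14, 23, 37, 60, 97, 157, 254, 411, 665
a_12 = 665

a_12 = 665


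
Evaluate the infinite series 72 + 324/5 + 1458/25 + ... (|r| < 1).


S∞ = a₁/(1-r) = 72/(1 - 9/10)
= 72/(1/10)
= 720

S∞ = 720


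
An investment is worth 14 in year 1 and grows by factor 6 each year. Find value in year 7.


aₙ = a₁·r^(n-1)
= 14×6^6
= 14×46656
= 653184

a_7 = 653184


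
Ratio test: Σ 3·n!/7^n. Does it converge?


aₙ = 3·n!/7^n
a_{n+1}/aₙ = (n+1)!/7^(n+1) × 7^n/n!  (constant 3 cancels)
= (n+1)/7
L = lim(n→∞) (n+1)/7 = ∞
L > 1 → series DIVERGES

Diverges (ratio test: L = ∞ > 1)


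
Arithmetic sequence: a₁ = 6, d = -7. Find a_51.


aₙ = a₁ + (n-1)d
= 6 + (51-1)×-7
= 6 - 350
= -344

a_51 = -344


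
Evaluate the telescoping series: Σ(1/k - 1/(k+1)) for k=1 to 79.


Telescoping: adjacent terms cancel.
= 1/1 - 1/80
= 1 - 1/80 = 79/80

Sum = 79/80


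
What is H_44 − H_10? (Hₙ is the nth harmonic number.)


Σₖ₌11^44 1/k = 1/11 + 1/12 + 1/13 + ... + 1/44
= 13599602363903961529/9419588158802421600
≈ 1.4438

Sum = 13599602363903961529/9419588158802421600 ≈ 1.4438


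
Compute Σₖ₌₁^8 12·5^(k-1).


Sₙ = 12×(5^8 - 1)/(5 - 1)
= 12×(390625 - 1)/4
= 12×390624/4
= 1171872

S_8 = 1171872


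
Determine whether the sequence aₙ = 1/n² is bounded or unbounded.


a₁ = 1, a₂ = 1/4, a₃ = 1/9, ...
0 < aₙ ≤ 1 for all n ≥ 1
The sequence IS bounded

Bounded (0 < aₙ ≤ 1)


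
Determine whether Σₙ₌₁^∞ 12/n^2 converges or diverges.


p-series test: Σ c/n^p converges if p > 1, diverges if p ≤ 1 (constant c > 0 doesn't affect convergence).
p = 2
2 > 1 → CONVERGES

Converges (p = 2 > 1)


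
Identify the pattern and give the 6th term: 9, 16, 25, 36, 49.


Pattern: perfect squares: n²
Terms: 9, 16, 25, 36, 49
Next term = 64

Next term = 64


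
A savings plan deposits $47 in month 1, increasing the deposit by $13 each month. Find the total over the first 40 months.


aₙ = 47 + (40-1)×13 = 554
Sₙ = n(a₁+aₙ)/2 = 40×(47+554)/2
= 40×601/2 = 12020

S_40 = 12020


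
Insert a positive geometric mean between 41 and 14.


GM = √(41×14) = √574 = 23.9583

GM = 23.9583


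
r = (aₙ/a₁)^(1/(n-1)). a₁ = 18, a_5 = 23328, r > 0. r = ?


r^(n-1) = aₙ/a₁
r^4 = 23328/18 = 1296
r = 1296^(1/4)
= ±6; taking r > 0 gives r = 6

r = 6


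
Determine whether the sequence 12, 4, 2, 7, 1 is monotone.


Differences: -8, -2, 5, -6
Difference at position 3 is +5 (> 0) but position 1 is -8 (< 0) — sequence both rises and falls
→ NOT monotonic

Not monotonic


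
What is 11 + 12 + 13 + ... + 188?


Σₖ₌11^188 k = Σₖ₌₁^188 k − Σₖ₌₁^10 k
= 188·189/2 − 10·11/2
= 17766 − 55 = 17711

Σk = 17711


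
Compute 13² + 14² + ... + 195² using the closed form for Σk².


Σₖ₌13^195 k² = Σₖ₌₁^195 k² − Σₖ₌₁^12 k²
= 195·196·391/6 − 12·13·25/6
= 2490670 − 650 = 2490020

Σk² = 2490020


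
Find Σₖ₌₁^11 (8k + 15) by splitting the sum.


Σ(8k+15) = 8·Σk + 15·n
= 8·66 + 15·11
= 528 + 165 = 693

Σ = 693


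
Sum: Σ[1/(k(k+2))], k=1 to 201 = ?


1/(k(k+2)) = (1/2)·(1/k - 1/(k+2)) (partial fractions)
Telescoping: Σ = (1/2)·(1 + 1/2 - 1/202 - 1/203) = 15276/20503

Sum = 15276/20503


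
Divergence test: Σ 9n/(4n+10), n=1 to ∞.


lim(n→∞) 9n/(4n+10) = 9/4 = 9/4  (divide numerator and denominator by n)
lim aₙ = 9/4 ≠ 0 → series DIVERGES

Diverges (lim aₙ = 9/4 ≠ 0)


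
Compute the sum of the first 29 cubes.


n(n+1)/2 = 29×30/2 = 435
Σk³ = 435² = 189225

Σk³ = 189225


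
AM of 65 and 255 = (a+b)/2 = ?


AM = (65 + 255)/2 = 320/2 = 160

AM = 160


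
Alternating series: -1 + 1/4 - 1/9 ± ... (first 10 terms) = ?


S = -1 + 1/4 - 1/9 + 1/16 - 1/25 + 1/36 - 1/49 + 1/64 ± ...
= -0.818
(Full series converges to -π²/12 ≈ -0.8225)

S_10 = -0.818


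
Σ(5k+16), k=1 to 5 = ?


Σ(5k+16) = 5·Σk + 16·n
= 5·15 + 16·5
= 75 + 80 = 155

Σ = 155


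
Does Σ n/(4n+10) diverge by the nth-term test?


lim(n→∞) n/(4n+10) = 1/4 = 1/4  (divide numerator and denominator by n)
lim aₙ = 1/4 ≠ 0 → series DIVERGES

Diverges (lim aₙ = 1/4 ≠ 0)


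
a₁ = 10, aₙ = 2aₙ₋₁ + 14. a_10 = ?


Computing step by step:
a_1 = 10
a_2 = 34
a_3 = 82
a_4 = 178
a_5 = 370
a_6 = 754
a_7 = 1522
a_8 = 3058
a_9 = 6130
a_10 = 12274


a_10 = 12274


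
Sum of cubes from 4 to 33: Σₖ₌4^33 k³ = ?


Σₖ₌4^33 k³ = [33·34/2]² − [3·4/2]²
= 314721 − 36 = 314685

Σk³ = 314685


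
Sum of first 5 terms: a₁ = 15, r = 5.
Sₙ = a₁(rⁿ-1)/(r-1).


Sₙ = 15×(5^5 - 1)/(5 - 1)
= 15×(3125 - 1)/4
= 15×3124/4
= 11715

S_5 = 11715


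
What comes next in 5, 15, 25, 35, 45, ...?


Pattern: arithmetic (d=10)
Terms: 5, 15, 25, 35, 45
Next term = 55

Next term = 55


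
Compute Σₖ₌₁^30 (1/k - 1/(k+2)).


Telescoping with gap 2: two head and two tail terms survive.
= (1 + 1/2) - (1/31 + 1/32)
= 3/2 - 1/31 - 1/32 = 1425/992

Sum = 1425/992


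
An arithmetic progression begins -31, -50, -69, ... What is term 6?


aₙ = a₁ + (n-1)d
= -31 + (6-1)×-19
= -31 - 95
= -126

a_6 = -126


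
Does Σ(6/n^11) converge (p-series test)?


p-series test: Σ c/n^p converges if p > 1, diverges if p ≤ 1 (constant c > 0 doesn't affect convergence).
p = 11
11 > 1 → CONVERGES

Converges (p = 11 > 1)


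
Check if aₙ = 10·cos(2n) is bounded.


For all n, -1 ≤ cos(2n) ≤ 1, so -10 ≤ 10·cos(2n) ≤ 10
Lower bound: -10, Upper bound: 10
The sequence IS bounded

Bounded (-10 ≤ aₙ ≤ 10)


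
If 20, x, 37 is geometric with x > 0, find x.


GM = √(20×37) = √740 = 27.2029

GM = 27.2029


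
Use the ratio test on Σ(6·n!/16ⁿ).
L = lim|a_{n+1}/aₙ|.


aₙ = 6·n!/16^n
a_{n+1}/aₙ = (n+1)!/16^(n+1) × 16^n/n!  (constant 6 cancels)
= (n+1)/16
L = lim(n→∞) (n+1)/16 = ∞
L > 1 → series DIVERGES

Diverges (ratio test: L = ∞ > 1)


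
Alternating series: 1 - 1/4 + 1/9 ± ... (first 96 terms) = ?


S = 1 - 1/4 + 1/9 - 1/16 + 1/25 - 1/36 + 1/49 - 1/64 ± ...
= 0.8224
(Full series converges to +π²/12 ≈ +0.8225)

S_96 = 0.8224


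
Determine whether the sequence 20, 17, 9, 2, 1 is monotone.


Differences: -3, -8, -7, -1
All differences < 0 → strictly DECREASING

Monotonically decreasing


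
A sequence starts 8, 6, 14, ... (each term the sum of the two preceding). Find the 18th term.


Computing iteratively: 8, 6, 14, 20, 34, 54, 88, 142, 230, 372, 602, 974, ...
a_18 = 17478

a_18 = 17478


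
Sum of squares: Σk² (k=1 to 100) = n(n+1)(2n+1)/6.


n = 100
n(n+1)(2n+1)/6 = 100×101×201/6
= 2030100/6 = 338350

Σk² = 338350


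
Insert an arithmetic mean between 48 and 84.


AM = (48 + 84)/2 = 132/2 = 66

AM = 66


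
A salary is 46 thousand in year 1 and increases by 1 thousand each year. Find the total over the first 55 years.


aₙ = 46 + (55-1)×1 = 100
Sₙ = n(a₁+aₙ)/2 = 55×(46+100)/2
= 55×146/2 = 4015

S_55 = 4015


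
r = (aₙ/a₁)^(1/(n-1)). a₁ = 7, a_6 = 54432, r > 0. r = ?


r^(n-1) = aₙ/a₁
r^5 = 54432/7 = 7776
r = 7776^(1/5)
= 6

r = 6


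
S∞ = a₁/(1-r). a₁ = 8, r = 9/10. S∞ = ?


S∞ = a₁/(1-r) = 8/(1 - 9/10)
= 8/(1/10)
= 80

S∞ = 80


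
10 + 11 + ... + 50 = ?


Σₖ₌10^50 k = Σₖ₌₁^50 k − Σₖ₌₁^9 k
= 50·51/2 − 9·10/2
= 1275 − 45 = 1230

Σk = 1230


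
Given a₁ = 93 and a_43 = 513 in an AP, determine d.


d = (aₙ - a₁)/(n-1)
= (513 - 93)/(43-1)
= 420/42 = 10

d = 10


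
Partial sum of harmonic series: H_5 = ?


H_5 = 1/1 + 1/2 + 1/3 + 1/4 + 1/5
= 137/60
≈ 2.2833

H_5 = 137/60 ≈ 2.2833


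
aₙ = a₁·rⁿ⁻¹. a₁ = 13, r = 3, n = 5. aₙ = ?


aₙ = a₁·r^(n-1)
= 13×3^4
= 13×81
= 1053

a_5 = 1053


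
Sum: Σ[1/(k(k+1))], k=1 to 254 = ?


1/(k(k+1)) = 1/k - 1/(k+1) (partial fractions)
Telescoping: Σ = 1 - 1/255 = 254/255

Sum = 254/255


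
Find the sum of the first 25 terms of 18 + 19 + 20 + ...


aₙ = 18 + (25-1)×1 = 42
Sₙ = n(a₁+aₙ)/2 = 25×(18+42)/2
= 25×60/2 = 750

S_25 = 750


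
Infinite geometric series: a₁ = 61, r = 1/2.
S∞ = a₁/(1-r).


S∞ = a₁/(1-r) = 61/(1 - 1/2)
= 61/(1/2)
= 122

S∞ = 122


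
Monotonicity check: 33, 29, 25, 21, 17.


Differences: -4, -4, -4, -4
All differences < 0 → strictly DECREASING

Monotonically decreasing


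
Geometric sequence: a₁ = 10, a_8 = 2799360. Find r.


r^(n-1) = aₙ/a₁
r^7 = 2799360/10 = 279936
r = 279936^(1/7)
= 6

r = 6


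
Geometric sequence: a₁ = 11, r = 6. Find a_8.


aₙ = a₁·r^(n-1)
= 11×6^7
= 11×279936
= 3079296

a_8 = 3079296


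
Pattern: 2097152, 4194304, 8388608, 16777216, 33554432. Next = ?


Pattern: powers of 2: 2ⁿ
Terms: 2097152, 4194304, 8388608, 16777216, 33554432
Next term = 67108864

Next term = 67108864


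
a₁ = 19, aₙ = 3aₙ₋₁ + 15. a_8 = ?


Computing step by step:
a_1 = 19
a_2 = 72
a_3 = 231
a_4 = 708
a_5 = 2139
a_6 = 6432
a_7 = 19311
a_8 = 57948


a_8 = 57948


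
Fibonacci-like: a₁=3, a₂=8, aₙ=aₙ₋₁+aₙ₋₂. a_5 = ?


Computing iteratively: 3, 8, 11, 19, 30
a_5 = 30

a_5 = 30


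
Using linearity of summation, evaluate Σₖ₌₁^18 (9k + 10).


Σ(9k+10) = 9·Σk + 10·n
= 9·171 + 10·18
= 1539 + 180 = 1719

Σ = 1719


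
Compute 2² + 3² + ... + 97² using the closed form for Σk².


Σₖ₌2^97 k² = Σₖ₌₁^97 k² − Σₖ₌₁^1 k²
= 97·98·195/6 − 1·2·3/6
= 308945 − 1 = 308944

Σk² = 308944


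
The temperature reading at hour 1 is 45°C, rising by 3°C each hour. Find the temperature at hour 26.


aₙ = a₁ + (n-1)d
= 45 + (26-1)×3
= 45 + 75
= 120

a_26 = 120


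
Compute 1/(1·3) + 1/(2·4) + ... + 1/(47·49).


1/(k(k+2)) = (1/2)·(1/k - 1/(k+2)) (partial fractions)
Telescoping: Σ = (1/2)·(1 + 1/2 - 1/48 - 1/49) = 3431/4704

Sum = 3431/4704


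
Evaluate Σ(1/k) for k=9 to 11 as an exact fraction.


Σₖ₌9^11 1/k = 1/9 + 1/10 + 1/11
= 299/990
≈ 0.302

Sum = 299/990 ≈ 0.302


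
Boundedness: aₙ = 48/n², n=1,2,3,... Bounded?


a₁ = 48, a₂ = 48/4, a₃ = 48/9, ...
0 < aₙ ≤ 48 for all n ≥ 1
The sequence IS bounded

Bounded (0 < aₙ ≤ 48)


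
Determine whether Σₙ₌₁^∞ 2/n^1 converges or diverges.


p-series test: Σ c/n^p converges if p > 1, diverges if p ≤ 1 (constant c > 0 doesn't affect convergence).
p = 1
1 ≤ 1 → DIVERGES

Diverges (p = 1 ≤ 1)


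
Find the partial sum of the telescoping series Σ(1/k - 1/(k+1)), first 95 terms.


Telescoping: adjacent terms cancel.
= 1/1 - 1/96
= 1 - 1/96 = 95/96

Sum = 95/96


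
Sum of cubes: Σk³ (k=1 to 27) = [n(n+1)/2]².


n(n+1)/2 = 27×28/2 = 378
Σk³ = 378² = 142884

Σk³ = 142884


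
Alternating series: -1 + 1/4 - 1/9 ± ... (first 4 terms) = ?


S = -1 + 1/4 - 1/9 + 1/16
= -0.7986
(Full series converges to -π²/12 ≈ -0.8225)

S_4 = -0.7986
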